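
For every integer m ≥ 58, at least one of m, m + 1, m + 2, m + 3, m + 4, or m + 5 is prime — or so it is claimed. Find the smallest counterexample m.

For m = 58, 59, 60, 61, …, 87, 88, 89 the conclusion holds.
m = 90: 90 = 2 × 45; 91 = 7 × 13; 92 = 2 × 46; 93 = 3 × 31; 94 = 2 × 47; 95 = 5 × 19 — all composite.
Hence m = 90 is a counterexample.

m = 90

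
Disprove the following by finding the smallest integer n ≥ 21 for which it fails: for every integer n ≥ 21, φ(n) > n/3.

n = 24

n = 21: φ(21) = 12 and 21/3 = 7, so φ(21) > 21/3.
n = 22: φ(22) = 10 and 22/3 = 22/3, so φ(22) > 22/3.
n = 23: φ(23) = 22 and 23/3 = 23/3, so φ(23) > 23/3.
n = 24: φ(24) = 8 and 24/3 = 8, so φ(24) ≤ 24/3.
So n = 24 is the smallest counterexample.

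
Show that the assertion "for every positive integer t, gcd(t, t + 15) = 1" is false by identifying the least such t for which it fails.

t = 3

We need the least positive integer t for which gcd(t, t + 15) > 1.
For t = 1, 2 the conclusion holds.
t = 3: gcd(3, 18) = 3.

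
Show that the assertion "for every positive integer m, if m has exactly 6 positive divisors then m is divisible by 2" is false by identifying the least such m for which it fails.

m = 45

The first 6 eligible values, up to m = 44, all satisfy the conclusion.
m = 45: τ(45) = 6; 45 mod 2 = 1.
Thus m = 45 disproves the claim, and no smaller m works.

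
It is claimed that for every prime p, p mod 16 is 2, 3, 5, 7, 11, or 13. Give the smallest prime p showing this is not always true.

p = 17

Check each prime p in order until the claim fails.
For p = 2, 3, 5, 7, 11, 13 the conclusion holds.
p = 17: 17 mod 16 = 1 — not in {2, 3, 5, 7, 11, 13}.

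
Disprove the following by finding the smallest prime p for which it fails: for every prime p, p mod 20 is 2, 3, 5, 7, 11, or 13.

p = 2: 2 mod 20 = 2.
p = 3: 3 mod 20 = 3.
p = 5: 5 mod 20 = 5.
p = 7: 7 mod 20 = 7.
p = 11: 11 mod 20 = 11.
p = 13: 13 mod 20 = 13.
p = 17: 17 mod 20 = 17 — not in {2, 3, 5, 7, 11, 13}.

p = 17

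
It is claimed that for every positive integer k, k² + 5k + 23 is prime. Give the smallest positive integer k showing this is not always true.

k = 14

For k = 1, 2, 3, 4, …, 11, 12, 13 the conclusion holds.
k = 14: k² + 5k + 23 = 289 = 17 × 17, composite.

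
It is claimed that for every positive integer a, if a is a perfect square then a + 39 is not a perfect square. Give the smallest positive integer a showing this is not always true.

a = 25

A counterexample is any positive integer a such that a is a perfect square but a + 39 is a perfect square; we check each in order.
a = 1: 1 + 39 = 40, not a perfect square.
a = 4: 4 + 39 = 43, not a perfect square.
a = 9: 9 + 39 = 48, not a perfect square.
a = 16: 16 + 39 = 55, not a perfect square.
a = 25: 25 = 5² and 25 + 39 = 64 = 8².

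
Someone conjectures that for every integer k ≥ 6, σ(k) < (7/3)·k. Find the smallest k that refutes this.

k = 12

Check each integer k ≥ 6 in order until the claim fails.
For k = 6, 7, 8, 9, 10, 11 the conclusion holds.
k = 12: σ(12) = 28; 28 ≥ 28.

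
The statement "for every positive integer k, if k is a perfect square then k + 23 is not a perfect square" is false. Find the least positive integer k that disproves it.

k = 121

We need the least positive integer k for which k is a perfect square but k + 23 is a perfect square.
The first 10 eligible values, up to k = 100, all satisfy the conclusion.
k = 121: 121 = 11² and 121 + 23 = 144 = 12².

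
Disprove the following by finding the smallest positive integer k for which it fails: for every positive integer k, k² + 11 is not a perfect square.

k = 5

Check each positive integer k in order until k² + 11 is a perfect square.
The first 4 eligible values, up to k = 4, all satisfy the conclusion.
k = 5: 5² + 11 = 36 = 6², a perfect square.
Thus k = 5 disproves the claim, and no smaller k works.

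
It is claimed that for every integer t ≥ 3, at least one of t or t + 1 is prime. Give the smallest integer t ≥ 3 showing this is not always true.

A counterexample is any integer t ≥ 3 such that t, t + 1 are both composite; we check each in order.
t = 3: 3 is prime.
t = 4: 5 is prime.
t = 5: 5 is prime.
t = 6: 7 is prime.
t = 7: 7 is prime.
t = 8: 8 = 2 × 4; 9 = 3 × 3 — both composite.

t = 8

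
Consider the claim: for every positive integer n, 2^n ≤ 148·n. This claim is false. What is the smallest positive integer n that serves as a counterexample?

n = 11

For n = 1, 2, 3, 4, 5, 6, 7, 8, 9, 10 the conclusion holds.
n = 11: 2^n = 2048 and 148·n = 1628, so 2048 > 1628.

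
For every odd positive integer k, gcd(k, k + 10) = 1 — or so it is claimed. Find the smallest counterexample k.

k = 5

Check each odd positive integer k in order until gcd(k, k + 10) > 1.
For k = 1, 3 the conclusion holds.
k = 5: gcd(5, 15) = 5.
So k = 5 is the smallest counterexample.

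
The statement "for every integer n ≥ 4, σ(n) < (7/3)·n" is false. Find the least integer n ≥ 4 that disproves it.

n = 4: σ(4) = 7; 7 < 28/3.
n = 5: σ(5) = 6; 6 < 35/3.
n = 6: σ(6) = 12; 12 < 14.
n = 7: σ(7) = 8; 8 < 49/3.
n = 8: σ(8) = 15; 15 < 56/3.
n = 9: σ(9) = 13; 13 < 21.
n = 10: σ(10) = 18; 18 < 70/3.
n = 11: σ(11) = 12; 12 < 77/3.
n = 12: σ(12) = 28; 28 ≥ 28.

n = 12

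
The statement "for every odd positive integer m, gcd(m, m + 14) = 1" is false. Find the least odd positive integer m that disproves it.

m = 7

We need the least odd positive integer m for which gcd(m, m + 14) > 1.
For m = 1, 3, 5 the conclusion holds.
m = 7: gcd(7, 21) = 7.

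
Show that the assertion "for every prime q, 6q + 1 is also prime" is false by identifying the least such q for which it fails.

q = 19

Check each prime q in order until 6q + 1 is not prime.
For q = 2, 3, 5, 7, 11, 13, 17 the conclusion holds.
q = 19: 6q + 1 = 115 = 5 × 23, not prime.
Thus q = 19 disproves the claim, and no smaller q works.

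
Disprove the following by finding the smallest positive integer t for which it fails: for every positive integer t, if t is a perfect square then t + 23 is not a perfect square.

t = 121

A counterexample is any positive integer t such that t is a perfect square but t + 23 is a perfect square; we check each in order.
For t = 1, 4, 9, 16, 25, 36, 49, 64, 81, 100 the conclusion holds.
t = 121: 121 = 11² and 121 + 23 = 144 = 12².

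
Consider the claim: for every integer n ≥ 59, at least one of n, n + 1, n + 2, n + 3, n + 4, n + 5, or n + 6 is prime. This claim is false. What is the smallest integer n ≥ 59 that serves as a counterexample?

n = 90

We need the least integer n ≥ 59 for which n, n + 1, n + 2, n + 3, n + 4, n + 5, n + 6 are all composite.
For n = 59, 60, 61, 62, …, 87, 88, 89 the conclusion holds.
n = 90: 90 = 2 × 45; 91 = 7 × 13; 92 = 2 × 46; 93 = 3 × 31; 94 = 2 × 47; 95 = 5 × 19; 96 = 2 × 48 — all composite.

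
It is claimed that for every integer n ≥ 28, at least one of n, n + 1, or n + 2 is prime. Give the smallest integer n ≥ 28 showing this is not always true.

n = 32

A counterexample is any integer n ≥ 28 such that n, n + 1, n + 2 are all composite; we check each in order.
The first 4 eligible values, up to n = 31, all satisfy the conclusion.
n = 32: 32 = 2 × 16; 33 = 3 × 11; 34 = 2 × 17 — all composite.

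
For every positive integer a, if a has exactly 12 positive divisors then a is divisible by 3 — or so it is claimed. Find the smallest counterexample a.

A counterexample is any positive integer a such that a has exactly 12 positive divisors but a is not divisible by 3; we check each in order.
a = 60: τ(60) = 12; 60 mod 3 = 0.
a = 72: τ(72) = 12; 72 mod 3 = 0.
a = 84: τ(84) = 12; 84 mod 3 = 0.
a = 90: τ(90) = 12; 90 mod 3 = 0.
a = 96: τ(96) = 12; 96 mod 3 = 0.
a = 108: τ(108) = 12; 108 mod 3 = 0.
a = 126: τ(126) = 12; 126 mod 3 = 0.
a = 132: τ(132) = 12; 132 mod 3 = 0.
a = 140: τ(140) = 12; 140 mod 3 = 2.
Hence a = 140 is a counterexample.

a = 140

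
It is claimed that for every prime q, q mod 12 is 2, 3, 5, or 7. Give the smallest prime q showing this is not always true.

q = 11

q = 2: 2 mod 12 = 2.
q = 3: 3 mod 12 = 3.
q = 5: 5 mod 12 = 5.
q = 7: 7 mod 12 = 7.
q = 11: 11 mod 12 = 11 — not in {2, 3, 5, 7}.
So q = 11 is the smallest counterexample.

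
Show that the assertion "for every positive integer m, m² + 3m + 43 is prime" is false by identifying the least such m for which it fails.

m = 39

The first 38 eligible values, up to m = 38, all satisfy the conclusion.
m = 39: m² + 3m + 43 = 1681 = 41 × 41, composite.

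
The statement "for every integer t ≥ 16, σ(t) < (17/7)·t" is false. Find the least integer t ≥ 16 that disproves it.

A counterexample is any integer t ≥ 16 such that the claim fails; we check each in order.
t = 16: σ(16) = 31; 31 < 272/7.
t = 17: σ(17) = 18; 18 < 289/7.
t = 18: σ(18) = 39; 39 < 306/7.
t = 19: σ(19) = 20; 20 < 323/7.
t = 20: σ(20) = 42; 42 < 340/7.
t = 21: σ(21) = 32; 32 < 51.
t = 22: σ(22) = 36; 36 < 374/7.
t = 23: σ(23) = 24; 24 < 391/7.
t = 24: σ(24) = 60; 60 ≥ 408/7.
So t = 24 is the smallest counterexample.

t = 24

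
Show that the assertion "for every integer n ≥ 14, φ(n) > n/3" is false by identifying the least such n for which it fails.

A counterexample is any integer n ≥ 14 such that the claim fails; we check each in order.
For n = 14, 15, 16, 17 the conclusion holds.
n = 18: φ(18) = 6 and 18/3 = 6, so φ(18) ≤ 18/3.
So n = 18 is the smallest counterexample.

n = 18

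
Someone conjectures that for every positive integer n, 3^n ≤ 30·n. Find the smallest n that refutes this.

n = 5

The first 4 eligible values, up to n = 4, all satisfy the conclusion.
n = 5: 3^n = 243 and 30·n = 150, so 243 > 150.
Thus n = 5 disproves the claim, and no smaller n works.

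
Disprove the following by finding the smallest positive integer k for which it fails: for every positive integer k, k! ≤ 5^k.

We need the least positive integer k for which k! > 5^k.
For k = 1, 2, 3, 4, …, 9, 10, 11 the conclusion holds.
k = 12: k! = 479001600 and 5^k = 244140625, so 479001600 > 244140625.
Hence k = 12 is a counterexample.

k = 12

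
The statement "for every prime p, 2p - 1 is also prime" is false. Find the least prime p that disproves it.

p = 5

A counterexample is any prime p such that 2p - 1 is not prime; we check each in order.
For p = 2, 3 the conclusion holds.
p = 5: 2p - 1 = 9 = 3 × 3, not prime.
Thus p = 5 disproves the claim, and no smaller p works.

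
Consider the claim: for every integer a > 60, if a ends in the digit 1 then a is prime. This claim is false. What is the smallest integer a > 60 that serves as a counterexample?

a = 81

A counterexample is any integer a > 60 such that a ends in the digit 1 but a is not prime; we check each in order.
a = 61: 61 ends in 1 and is prime.
a = 71: 71 ends in 1 and is prime.
a = 81: 81 ends in 1; 81 = 3 × 27, composite.
Thus a = 81 disproves the claim, and no smaller a works.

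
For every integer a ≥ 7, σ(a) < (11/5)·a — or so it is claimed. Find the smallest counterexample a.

A counterexample is any integer a ≥ 7 such that the claim fails; we check each in order.
For a = 7, 8, 9, 10, 11 the conclusion holds.
a = 12: σ(12) = 28; 28 ≥ 132/5.

a = 12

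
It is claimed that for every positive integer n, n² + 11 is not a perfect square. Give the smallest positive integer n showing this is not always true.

n = 5

A counterexample is any positive integer n such that n² + 11 is a perfect square; we check each in order.
The first 4 eligible values, up to n = 4, all satisfy the conclusion.
n = 5: 5² + 11 = 36 = 6², a perfect square.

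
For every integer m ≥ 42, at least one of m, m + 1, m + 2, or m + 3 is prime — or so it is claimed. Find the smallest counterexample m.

m = 48

For m = 42, 43, 44, 45, 46, 47 the conclusion holds.
m = 48: 48 = 2 × 24; 49 = 7 × 7; 50 = 2 × 25; 51 = 3 × 17 — all composite.
Hence m = 48 is a counterexample.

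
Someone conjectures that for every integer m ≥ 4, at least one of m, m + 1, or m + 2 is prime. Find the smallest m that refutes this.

We need the least integer m ≥ 4 for which m, m + 1, m + 2 are all composite.
For m = 4, 5, 6, 7 the conclusion holds.
m = 8: 8 = 2 × 4; 9 = 3 × 3; 10 = 2 × 5 — all composite.

m = 8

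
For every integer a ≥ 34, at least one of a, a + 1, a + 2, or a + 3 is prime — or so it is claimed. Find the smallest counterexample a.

A counterexample is any integer a ≥ 34 such that a, a + 1, a + 2, a + 3 are all composite; we check each in order.
For a = 34, 35, 36, 37, …, 45, 46, 47 the conclusion holds.
a = 48: 48 = 2 × 24; 49 = 7 × 7; 50 = 2 × 25; 51 = 3 × 17 — all composite.

a = 48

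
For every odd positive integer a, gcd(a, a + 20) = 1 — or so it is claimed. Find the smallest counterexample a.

Check each odd positive integer a in order until gcd(a, a + 20) > 1.
a = 1: gcd(1, 21) = 1.
a = 3: gcd(3, 23) = 1.
a = 5: gcd(5, 25) = 5.

a = 5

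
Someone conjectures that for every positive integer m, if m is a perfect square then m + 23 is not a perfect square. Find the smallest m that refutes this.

m = 121

A counterexample is any positive integer m such that m is a perfect square but m + 23 is a perfect square; we check each in order.
For m = 1, 4, 9, 16, 25, 36, 49, 64, 81, 100 the conclusion holds.
m = 121: 121 = 11² and 121 + 23 = 144 = 12².
Hence m = 121 is a counterexample.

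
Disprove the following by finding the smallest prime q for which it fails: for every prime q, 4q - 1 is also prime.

Check each prime q in order until 4q - 1 is not prime.
q = 2: 4q - 1 = 7, prime.
q = 3: 4q - 1 = 11, prime.
q = 5: 4q - 1 = 19, prime.
q = 7: 4q - 1 = 27 = 3 × 9, not prime.

q = 7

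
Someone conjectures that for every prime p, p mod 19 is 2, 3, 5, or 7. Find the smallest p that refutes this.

p = 11

We need the least prime p for which the claim fails.
p = 2: 2 mod 19 = 2.
p = 3: 3 mod 19 = 3.
p = 5: 5 mod 19 = 5.
p = 7: 7 mod 19 = 7.
p = 11: 11 mod 19 = 11 — not in {2, 3, 5, 7}.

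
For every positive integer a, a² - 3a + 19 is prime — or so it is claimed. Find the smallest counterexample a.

We need the least positive integer a for which a² - 3a + 19 is not prime.
For a = 1, 2, 3, 4, …, 15, 16, 17 the conclusion holds.
a = 18: a² - 3a + 19 = 289 = 17 × 17, composite.
So a = 18 is the smallest counterexample.

a = 18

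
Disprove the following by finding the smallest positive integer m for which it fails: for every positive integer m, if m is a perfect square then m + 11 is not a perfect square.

We need the least positive integer m for which m is a perfect square but m + 11 is a perfect square.
The first 4 eligible values, up to m = 16, all satisfy the conclusion.
m = 25: 25 = 5² and 25 + 11 = 36 = 6².
So m = 25 is the smallest counterexample.

m = 25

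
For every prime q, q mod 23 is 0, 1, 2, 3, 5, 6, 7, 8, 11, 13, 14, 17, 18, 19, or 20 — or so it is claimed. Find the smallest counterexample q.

Check each prime q in order until the claim fails.
For q = 2, 3, 5, 7, …, 47, 53, 59 the conclusion holds.
q = 61: 61 mod 23 = 15 — not in {0, 1, 2, 3, 5, 6, 7, 8, 11, 13, 14, 17, 18, 19, 20}.
So q = 61 is the smallest counterexample.

q = 61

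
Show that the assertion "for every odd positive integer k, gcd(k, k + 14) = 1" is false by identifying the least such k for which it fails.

A counterexample is any odd positive integer k such that gcd(k, k + 14) > 1; we check each in order.
For k = 1, 3, 5 the conclusion holds.
k = 7: gcd(7, 21) = 7.
Hence k = 7 is a counterexample.

k = 7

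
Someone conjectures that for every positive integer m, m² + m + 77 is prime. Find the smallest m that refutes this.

m = 6

Check each positive integer m in order until m² + m + 77 is not prime.
The first 5 eligible values, up to m = 5, all satisfy the conclusion.
m = 6: m² + m + 77 = 119 = 7 × 17, composite.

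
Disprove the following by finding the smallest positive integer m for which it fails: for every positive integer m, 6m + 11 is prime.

m = 4

For m = 1, 2, 3 the conclusion holds.
m = 4: 6m + 11 = 35 = 5 × 7, composite.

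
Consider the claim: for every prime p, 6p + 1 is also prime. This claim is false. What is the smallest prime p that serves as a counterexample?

A counterexample is any prime p such that 6p + 1 is not prime; we check each in order.
The first 7 eligible values, up to p = 17, all satisfy the conclusion.
p = 19: 6p + 1 = 115 = 5 × 23, not prime.

p = 19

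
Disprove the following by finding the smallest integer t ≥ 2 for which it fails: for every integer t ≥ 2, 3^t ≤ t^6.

A counterexample is any integer t ≥ 2 such that 3^t > t^6; we check each in order.
For t = 2, 3, 4, 5, …, 12, 13, 14 the conclusion holds.
t = 15: 3^t = 14348907 and t^6 = 11390625, so 14348907 > 11390625.
Hence t = 15 is a counterexample.

t = 15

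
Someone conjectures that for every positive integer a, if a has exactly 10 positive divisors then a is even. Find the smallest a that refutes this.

The first 9 eligible values, up to a = 368, all satisfy the conclusion.
a = 405: divisors of 405: 10 divisors; 405 is odd.
Thus a = 405 disproves the claim, and no smaller a works.

a = 405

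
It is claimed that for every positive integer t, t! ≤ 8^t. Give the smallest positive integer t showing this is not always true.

The first 19 eligible values, up to t = 19, all satisfy the conclusion.
t = 20: t! = 2432902008176640000 and 8^t = 1152921504606846976, so 2432902008176640000 > 1152921504606846976.

t = 20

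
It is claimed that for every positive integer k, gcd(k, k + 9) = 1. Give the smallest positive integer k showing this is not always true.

k = 1: gcd(1, 10) = 1.
k = 2: gcd(2, 11) = 1.
k = 3: gcd(3, 12) = 3.
Thus k = 3 disproves the claim, and no smaller k works.

k = 3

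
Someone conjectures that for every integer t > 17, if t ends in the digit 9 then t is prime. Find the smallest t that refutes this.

t = 39

Check each integer t > 17 in order until t ends in the digit 9 but t is not prime.
For t = 19, 29 the conclusion holds.
t = 39: 39 ends in 9; 39 = 3 × 13, composite.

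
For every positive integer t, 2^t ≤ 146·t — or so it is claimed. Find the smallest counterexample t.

t = 11

A counterexample is any positive integer t such that 2^t > 146·t; we check each in order.
The first 10 eligible values, up to t = 10, all satisfy the conclusion.
t = 11: 2^t = 2048 and 146·t = 1606, so 2048 > 1606.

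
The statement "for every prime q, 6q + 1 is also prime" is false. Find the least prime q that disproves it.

For q = 2, 3, 5, 7, 11, 13, 17 the conclusion holds.
q = 19: 6q + 1 = 115 = 5 × 23, not prime.

q = 19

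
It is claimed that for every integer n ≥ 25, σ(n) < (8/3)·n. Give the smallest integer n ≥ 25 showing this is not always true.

The first 35 eligible values, up to n = 59, all satisfy the conclusion.
n = 60: σ(60) = 168; 168 ≥ 160.

n = 60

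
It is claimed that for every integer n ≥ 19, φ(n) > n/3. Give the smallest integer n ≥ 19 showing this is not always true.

The first 5 eligible values, up to n = 23, all satisfy the conclusion.
n = 24: φ(24) = 8 and 24/3 = 8, so φ(24) ≤ 24/3.
Hence n = 24 is a counterexample.

n = 24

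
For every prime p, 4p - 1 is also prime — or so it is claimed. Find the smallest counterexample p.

A counterexample is any prime p such that 4p - 1 is not prime; we check each in order.
p = 2: 4p - 1 = 7, prime.
p = 3: 4p - 1 = 11, prime.
p = 5: 4p - 1 = 19, prime.
p = 7: 4p - 1 = 27 = 3 × 9, not prime.

p = 7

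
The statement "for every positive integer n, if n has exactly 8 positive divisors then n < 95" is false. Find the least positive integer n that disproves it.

n = 102

A counterexample is any positive integer n such that n has exactly 8 positive divisors but the claim fails; we check each in order.
The first 10 eligible values, up to n = 88, all satisfy the conclusion.
n = 102: τ(102) = 8; 102 ≥ 95.
Hence n = 102 is a counterexample.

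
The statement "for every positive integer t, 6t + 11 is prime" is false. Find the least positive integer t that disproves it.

t = 4

t = 1: 6t + 11 = 17, prime.
t = 2: 6t + 11 = 23, prime.
t = 3: 6t + 11 = 29, prime.
t = 4: 6t + 11 = 35 = 5 × 7, composite.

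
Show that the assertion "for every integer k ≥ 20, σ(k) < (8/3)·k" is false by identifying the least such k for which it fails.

k = 60

The first 40 eligible values, up to k = 59, all satisfy the conclusion.
k = 60: σ(60) = 168; 168 ≥ 160.
So k = 60 is the smallest counterexample.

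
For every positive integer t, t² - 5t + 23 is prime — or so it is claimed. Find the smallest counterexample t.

A counterexample is any positive integer t such that t² - 5t + 23 is not prime; we check each in order.
The first 18 eligible values, up to t = 18, all satisfy the conclusion.
t = 19: t² - 5t + 23 = 289 = 17 × 17, composite.
Hence t = 19 is a counterexample.

t = 19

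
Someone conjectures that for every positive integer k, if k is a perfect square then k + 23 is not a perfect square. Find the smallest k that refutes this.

k = 121

We need the least positive integer k for which k is a perfect square but k + 23 is a perfect square.
For k = 1, 4, 9, 16, 25, 36, 49, 64, 81, 100 the conclusion holds.
k = 121: 121 = 11² and 121 + 23 = 144 = 12².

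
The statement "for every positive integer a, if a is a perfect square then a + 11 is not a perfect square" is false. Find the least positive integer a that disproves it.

a = 1: 1 + 11 = 12, not a perfect square.
a = 4: 4 + 11 = 15, not a perfect square.
a = 9: 9 + 11 = 20, not a perfect square.
a = 16: 16 + 11 = 27, not a perfect square.
a = 25: 25 = 5² and 25 + 11 = 36 = 6².
Thus a = 25 disproves the claim, and no smaller a works.

a = 25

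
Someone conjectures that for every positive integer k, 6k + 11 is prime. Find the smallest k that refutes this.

We need the least positive integer k for which 6k + 11 is not prime.
k = 1: 6k + 11 = 17, prime.
k = 2: 6k + 11 = 23, prime.
k = 3: 6k + 11 = 29, prime.
k = 4: 6k + 11 = 35 = 5 × 7, composite.
Thus k = 4 disproves the claim, and no smaller k works.

k = 4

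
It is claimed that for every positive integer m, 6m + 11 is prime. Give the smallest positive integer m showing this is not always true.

We need the least positive integer m for which 6m + 11 is not prime.
For m = 1, 2, 3 the conclusion holds.
m = 4: 6m + 11 = 35 = 5 × 7, composite.
Hence m = 4 is a counterexample.

m = 4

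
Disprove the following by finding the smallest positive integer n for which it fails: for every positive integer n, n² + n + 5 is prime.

n = 4

Check each positive integer n in order until n² + n + 5 is not prime.
For n = 1, 2, 3 the conclusion holds.
n = 4: n² + n + 5 = 25 = 5 × 5, composite.
So n = 4 is the smallest counterexample.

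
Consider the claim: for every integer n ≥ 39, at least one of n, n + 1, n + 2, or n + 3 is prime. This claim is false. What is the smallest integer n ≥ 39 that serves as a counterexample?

n = 48

For n = 39, 40, 41, 42, 43, 44, 45, 46, 47 the conclusion holds.
n = 48: 48 = 2 × 24; 49 = 7 × 7; 50 = 2 × 25; 51 = 3 × 17 — all composite.
So n = 48 is the smallest counterexample.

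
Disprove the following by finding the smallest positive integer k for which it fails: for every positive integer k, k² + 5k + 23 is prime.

k = 14

For k = 1, 2, 3, 4, …, 11, 12, 13 the conclusion holds.
k = 14: k² + 5k + 23 = 289 = 17 × 17, composite.
Hence k = 14 is a counterexample.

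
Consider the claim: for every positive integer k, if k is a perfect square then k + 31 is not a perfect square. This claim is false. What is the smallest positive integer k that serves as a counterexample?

For k = 1, 4, 9, 16, …, 144, 169, 196 the conclusion holds.
k = 225: 225 = 15² and 225 + 31 = 256 = 16².
Thus k = 225 disproves the claim, and no smaller k works.

k = 225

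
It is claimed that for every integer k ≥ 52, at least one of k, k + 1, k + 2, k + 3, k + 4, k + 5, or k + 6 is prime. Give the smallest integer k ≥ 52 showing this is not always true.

k = 90

Check each integer k ≥ 52 in order until k, k + 1, k + 2, k + 3, k + 4, k + 5, k + 6 are all composite.
The first 38 eligible values, up to k = 89, all satisfy the conclusion.
k = 90: 90 = 2 × 45; 91 = 7 × 13; 92 = 2 × 46; 93 = 3 × 31; 94 = 2 × 47; 95 = 5 × 19; 96 = 2 × 48 — all composite.
Thus k = 90 disproves the claim, and no smaller k works.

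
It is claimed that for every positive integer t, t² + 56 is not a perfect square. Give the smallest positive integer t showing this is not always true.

t = 5

A counterexample is any positive integer t such that t² + 56 is a perfect square; we check each in order.
For t = 1, 2, 3, 4 the conclusion holds.
t = 5: 5² + 56 = 81 = 9², a perfect square.
Hence t = 5 is a counterexample.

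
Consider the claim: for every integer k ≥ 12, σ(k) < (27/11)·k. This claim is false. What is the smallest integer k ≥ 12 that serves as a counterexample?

Check each integer k ≥ 12 in order until the claim fails.
For k = 12, 13, 14, 15, …, 21, 22, 23 the conclusion holds.
k = 24: σ(24) = 60; 60 ≥ 648/11.
So k = 24 is the smallest counterexample.

k = 24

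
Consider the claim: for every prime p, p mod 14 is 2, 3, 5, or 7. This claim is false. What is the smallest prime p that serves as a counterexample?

p = 11

p = 2: 2 mod 14 = 2.
p = 3: 3 mod 14 = 3.
p = 5: 5 mod 14 = 5.
p = 7: 7 mod 14 = 7.
p = 11: 11 mod 14 = 11 — not in {2, 3, 5, 7}.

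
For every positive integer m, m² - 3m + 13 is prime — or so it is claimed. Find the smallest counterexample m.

m = 12

Check each positive integer m in order until m² - 3m + 13 is not prime.
For m = 1, 2, 3, 4, …, 9, 10, 11 the conclusion holds.
m = 12: m² - 3m + 13 = 121 = 11 × 11, composite.
Hence m = 12 is a counterexample.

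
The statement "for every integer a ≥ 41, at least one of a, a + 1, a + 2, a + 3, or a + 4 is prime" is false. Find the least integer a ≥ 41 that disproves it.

a = 41: 41 is prime.
a = 42: 43 is prime.
a = 43: 43 is prime.
a = 44: 47 is prime.
a = 45: 47 is prime.
a = 46: 47 is prime.
a = 47: 47 is prime.
a = 48: 48 = 2 × 24; 49 = 7 × 7; 50 = 2 × 25; 51 = 3 × 17; 52 = 2 × 26 — all composite.
Thus a = 48 disproves the claim, and no smaller a works.

a = 48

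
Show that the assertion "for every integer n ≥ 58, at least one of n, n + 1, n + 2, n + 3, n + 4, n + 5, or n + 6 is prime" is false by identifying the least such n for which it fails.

n = 90

Check each integer n ≥ 58 in order until n, n + 1, n + 2, n + 3, n + 4, n + 5, n + 6 are all composite.
For n = 58, 59, 60, 61, …, 87, 88, 89 the conclusion holds.
n = 90: 90 = 2 × 45; 91 = 7 × 13; 92 = 2 × 46; 93 = 3 × 31; 94 = 2 × 47; 95 = 5 × 19; 96 = 2 × 48 — all composite.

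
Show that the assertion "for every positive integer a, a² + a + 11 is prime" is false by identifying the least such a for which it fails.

a = 10

We need the least positive integer a for which a² + a + 11 is not prime.
For a = 1, 2, 3, 4, 5, 6, 7, 8, 9 the conclusion holds.
a = 10: a² + a + 11 = 121 = 11 × 11, composite.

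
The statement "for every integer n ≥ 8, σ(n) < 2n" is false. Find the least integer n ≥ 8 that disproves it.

For n = 8, 9, 10, 11 the conclusion holds.
n = 12: σ(12) = 28; 28 ≥ 24.

n = 12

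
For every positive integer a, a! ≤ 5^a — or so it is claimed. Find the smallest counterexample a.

a = 12

For a = 1, 2, 3, 4, …, 9, 10, 11 the conclusion holds.
a = 12: a! = 479001600 and 5^a = 244140625, so 479001600 > 244140625.
So a = 12 is the smallest counterexample.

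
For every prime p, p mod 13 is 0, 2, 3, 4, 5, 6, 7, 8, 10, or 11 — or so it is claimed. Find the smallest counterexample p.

p = 53

Check each prime p in order until the claim fails.
For p = 2, 3, 5, 7, …, 41, 43, 47 the conclusion holds.
p = 53: 53 mod 13 = 1 — not in {0, 2, 3, 4, 5, 6, 7, 8, 10, 11}.
So p = 53 is the smallest counterexample.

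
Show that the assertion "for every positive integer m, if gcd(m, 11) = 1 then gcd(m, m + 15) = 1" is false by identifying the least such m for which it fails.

m = 3

For m = 1, 2 the conclusion holds.
m = 3: gcd(3, 18) = 3.
Hence m = 3 is a counterexample.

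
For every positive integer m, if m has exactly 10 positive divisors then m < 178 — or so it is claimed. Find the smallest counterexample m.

Check each positive integer m in order until m has exactly 10 positive divisors but the claim fails.
The first 5 eligible values, up to m = 176, all satisfy the conclusion.
m = 208: τ(208) = 10; 208 ≥ 178.

m = 208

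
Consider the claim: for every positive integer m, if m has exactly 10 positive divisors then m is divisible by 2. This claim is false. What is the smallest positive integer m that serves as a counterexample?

m = 405

Check each positive integer m in order until m has exactly 10 positive divisors but m is not divisible by 2.
For m = 48, 80, 112, 162, 176, 208, 272, 304, 368 the conclusion holds.
m = 405: τ(405) = 10; 405 mod 2 = 1.
Hence m = 405 is a counterexample.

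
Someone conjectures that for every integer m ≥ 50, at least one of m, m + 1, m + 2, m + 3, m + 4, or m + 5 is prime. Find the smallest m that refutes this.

m = 90

The first 40 eligible values, up to m = 89, all satisfy the conclusion.
m = 90: 90 = 2 × 45; 91 = 7 × 13; 92 = 2 × 46; 93 = 3 × 31; 94 = 2 × 47; 95 = 5 × 19 — all composite.
Thus m = 90 disproves the claim, and no smaller m works.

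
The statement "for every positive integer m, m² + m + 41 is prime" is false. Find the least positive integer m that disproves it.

For m = 1, 2, 3, 4, …, 37, 38, 39 the conclusion holds.
m = 40: m² + m + 41 = 1681 = 41 × 41, composite.

m = 40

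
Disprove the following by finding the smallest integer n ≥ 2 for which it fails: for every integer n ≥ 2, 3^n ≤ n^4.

n = 8

A counterexample is any integer n ≥ 2 such that 3^n > n^4; we check each in order.
The first 6 eligible values, up to n = 7, all satisfy the conclusion.
n = 8: 3^n = 6561 and n^4 = 4096, so 6561 > 4096.
Hence n = 8 is a counterexample.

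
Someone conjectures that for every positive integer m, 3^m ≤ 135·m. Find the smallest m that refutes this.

m = 1: 3^m = 3 and 135·m = 135, so 3 ≤ 135.
m = 2: 3^m = 9 and 135·m = 270, so 9 ≤ 270.
m = 3: 3^m = 27 and 135·m = 405, so 27 ≤ 405.
m = 4: 3^m = 81 and 135·m = 540, so 81 ≤ 540.
m = 5: 3^m = 243 and 135·m = 675, so 243 ≤ 675.
m = 6: 3^m = 729 and 135·m = 810, so 729 ≤ 810.
m = 7: 3^m = 2187 and 135·m = 945, so 2187 > 945.
So m = 7 is the smallest counterexample.

m = 7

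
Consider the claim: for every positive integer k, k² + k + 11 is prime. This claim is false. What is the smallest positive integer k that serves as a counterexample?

k = 10

A counterexample is any positive integer k such that k² + k + 11 is not prime; we check each in order.
For k = 1, 2, 3, 4, 5, 6, 7, 8, 9 the conclusion holds.
k = 10: k² + k + 11 = 121 = 11 × 11, composite.
Thus k = 10 disproves the claim, and no smaller k works.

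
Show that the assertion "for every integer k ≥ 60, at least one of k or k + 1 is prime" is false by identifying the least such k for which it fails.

A counterexample is any integer k ≥ 60 such that k, k + 1 are both composite; we check each in order.
k = 60: 61 is prime.
k = 61: 61 is prime.
k = 62: 62 = 2 × 31; 63 = 3 × 21 — both composite.
So k = 62 is the smallest counterexample.

k = 62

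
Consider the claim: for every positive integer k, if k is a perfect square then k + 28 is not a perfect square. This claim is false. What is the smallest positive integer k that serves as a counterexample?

k = 36

For k = 1, 4, 9, 16, 25 the conclusion holds.
k = 36: 36 = 6² and 36 + 28 = 64 = 8².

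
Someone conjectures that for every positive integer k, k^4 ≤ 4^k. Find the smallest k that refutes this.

k = 3

Check each positive integer k in order until k^4 > 4^k.
For k = 1, 2 the conclusion holds.
k = 3: k^4 = 81 and 4^k = 64, so 81 > 64.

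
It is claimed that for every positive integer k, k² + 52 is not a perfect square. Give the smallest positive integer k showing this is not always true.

k = 12

A counterexample is any positive integer k such that k² + 52 is a perfect square; we check each in order.
For k = 1, 2, 3, 4, …, 9, 10, 11 the conclusion holds.
k = 12: 12² + 52 = 196 = 14², a perfect square.
Hence k = 12 is a counterexample.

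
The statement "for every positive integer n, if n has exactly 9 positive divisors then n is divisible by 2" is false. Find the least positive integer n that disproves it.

A counterexample is any positive integer n such that n has exactly 9 positive divisors but n is not divisible by 2; we check each in order.
n = 36: τ(36) = 9; 36 mod 2 = 0.
n = 100: τ(100) = 9; 100 mod 2 = 0.
n = 196: τ(196) = 9; 196 mod 2 = 0.
n = 225: τ(225) = 9; 225 mod 2 = 1.

n = 225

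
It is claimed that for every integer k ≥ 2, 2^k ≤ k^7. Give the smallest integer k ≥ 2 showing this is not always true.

The first 35 eligible values, up to k = 36, all satisfy the conclusion.
k = 37: 2^k = 137438953472 and k^7 = 94931877133, so 137438953472 > 94931877133.
Hence k = 37 is a counterexample.

k = 37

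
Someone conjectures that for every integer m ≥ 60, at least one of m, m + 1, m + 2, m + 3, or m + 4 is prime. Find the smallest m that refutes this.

m = 62

m = 60: 61 is prime.
m = 61: 61 is prime.
m = 62: 62 = 2 × 31; 63 = 3 × 21; 64 = 2 × 32; 65 = 5 × 13; 66 = 2 × 33 — all composite.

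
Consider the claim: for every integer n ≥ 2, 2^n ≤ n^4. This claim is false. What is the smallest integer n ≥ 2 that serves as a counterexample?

We need the least integer n ≥ 2 for which 2^n > n^4.
For n = 2, 3, 4, 5, …, 14, 15, 16 the conclusion holds.
n = 17: 2^n = 131072 and n^4 = 83521, so 131072 > 83521.
Hence n = 17 is a counterexample.

n = 17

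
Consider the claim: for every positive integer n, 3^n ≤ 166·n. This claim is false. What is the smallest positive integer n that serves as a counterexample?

Check each positive integer n in order until 3^n > 166·n.
For n = 1, 2, 3, 4, 5, 6 the conclusion holds.
n = 7: 3^n = 2187 and 166·n = 1162, so 2187 > 1162.

n = 7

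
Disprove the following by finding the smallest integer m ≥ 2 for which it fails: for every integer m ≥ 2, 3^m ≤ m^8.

m = 23

A counterexample is any integer m ≥ 2 such that 3^m > m^8; we check each in order.
The first 21 eligible values, up to m = 22, all satisfy the conclusion.
m = 23: 3^m = 94143178827 and m^8 = 78310985281, so 94143178827 > 78310985281.
Thus m = 23 disproves the claim, and no smaller m works.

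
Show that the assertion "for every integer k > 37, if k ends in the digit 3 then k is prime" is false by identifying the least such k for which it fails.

A counterexample is any integer k > 37 such that k ends in the digit 3 but k is not prime; we check each in order.
For k = 43, 53 the conclusion holds.
k = 63: 63 ends in 3; 63 = 3 × 21, composite.

k = 63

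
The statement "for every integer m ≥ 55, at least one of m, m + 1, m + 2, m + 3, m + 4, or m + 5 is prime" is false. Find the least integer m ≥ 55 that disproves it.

We need the least integer m ≥ 55 for which m, m + 1, m + 2, m + 3, m + 4, m + 5 are all composite.
For m = 55, 56, 57, 58, …, 87, 88, 89 the conclusion holds.
m = 90: 90 = 2 × 45; 91 = 7 × 13; 92 = 2 × 46; 93 = 3 × 31; 94 = 2 × 47; 95 = 5 × 19 — all composite.
Thus m = 90 disproves the claim, and no smaller m works.

m = 90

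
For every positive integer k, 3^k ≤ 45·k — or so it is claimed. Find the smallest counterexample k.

Check each positive integer k in order until 3^k > 45·k.
For k = 1, 2, 3, 4 the conclusion holds.
k = 5: 3^k = 243 and 45·k = 225, so 243 > 225.
Thus k = 5 disproves the claim, and no smaller k works.

k = 5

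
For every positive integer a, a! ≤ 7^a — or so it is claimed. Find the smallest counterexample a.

a = 17

Check each positive integer a in order until a! > 7^a.
For a = 1, 2, 3, 4, …, 14, 15, 16 the conclusion holds.
a = 17: a! = 355687428096000 and 7^a = 232630513987207, so 355687428096000 > 232630513987207.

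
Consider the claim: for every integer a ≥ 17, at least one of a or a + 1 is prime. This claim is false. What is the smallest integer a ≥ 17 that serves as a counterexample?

We need the least integer a ≥ 17 for which a, a + 1 are both composite.
For a = 17, 18, 19 the conclusion holds.
a = 20: 20 = 2 × 10; 21 = 3 × 7 — both composite.

a = 20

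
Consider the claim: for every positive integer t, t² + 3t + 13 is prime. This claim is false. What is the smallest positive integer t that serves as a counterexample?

t = 9

We need the least positive integer t for which t² + 3t + 13 is not prime.
The first 8 eligible values, up to t = 8, all satisfy the conclusion.
t = 9: t² + 3t + 13 = 121 = 11 × 11, composite.
Thus t = 9 disproves the claim, and no smaller t works.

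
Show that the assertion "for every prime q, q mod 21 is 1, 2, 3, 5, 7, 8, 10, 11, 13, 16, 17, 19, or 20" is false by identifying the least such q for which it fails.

For q = 2, 3, 5, 7, …, 53, 59, 61 the conclusion holds.
q = 67: 67 mod 21 = 4 — not in {1, 2, 3, 5, 7, 8, 10, 11, 13, 16, 17, 19, 20}.

q = 67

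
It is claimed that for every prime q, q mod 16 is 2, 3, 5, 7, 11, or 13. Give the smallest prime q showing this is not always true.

q = 17

We need the least prime q for which the claim fails.
For q = 2, 3, 5, 7, 11, 13 the conclusion holds.
q = 17: 17 mod 16 = 1 — not in {2, 3, 5, 7, 11, 13}.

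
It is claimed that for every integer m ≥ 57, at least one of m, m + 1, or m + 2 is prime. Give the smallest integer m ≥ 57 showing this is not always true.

We need the least integer m ≥ 57 for which m, m + 1, m + 2 are all composite.
m = 57: 59 is prime.
m = 58: 59 is prime.
m = 59: 59 is prime.
m = 60: 61 is prime.
m = 61: 61 is prime.
m = 62: 62 = 2 × 31; 63 = 3 × 21; 64 = 2 × 32 — all composite.
So m = 62 is the smallest counterexample.

m = 62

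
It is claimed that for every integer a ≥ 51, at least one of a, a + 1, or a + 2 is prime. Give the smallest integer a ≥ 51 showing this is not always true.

a = 54

A counterexample is any integer a ≥ 51 such that a, a + 1, a + 2 are all composite; we check each in order.
For a = 51, 52, 53 the conclusion holds.
a = 54: 54 = 2 × 27; 55 = 5 × 11; 56 = 2 × 28 — all composite.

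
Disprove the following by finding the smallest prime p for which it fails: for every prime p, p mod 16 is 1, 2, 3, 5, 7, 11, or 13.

p = 31

A counterexample is any prime p such that the claim fails; we check each in order.
The first 10 eligible values, up to p = 29, all satisfy the conclusion.
p = 31: 31 mod 16 = 15 — not in {1, 2, 3, 5, 7, 11, 13}.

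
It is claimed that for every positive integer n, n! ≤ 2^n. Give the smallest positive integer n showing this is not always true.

We need the least positive integer n for which n! > 2^n.
n = 1: n! = 1 and 2^n = 2, so 1 ≤ 2.
n = 2: n! = 2 and 2^n = 4, so 2 ≤ 4.
n = 3: n! = 6 and 2^n = 8, so 6 ≤ 8.
n = 4: n! = 24 and 2^n = 16, so 24 > 16.

n = 4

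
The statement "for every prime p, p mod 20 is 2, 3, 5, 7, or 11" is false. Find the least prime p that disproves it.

p = 13

Check each prime p in order until the claim fails.
For p = 2, 3, 5, 7, 11 the conclusion holds.
p = 13: 13 mod 20 = 13 — not in {2, 3, 5, 7, 11}.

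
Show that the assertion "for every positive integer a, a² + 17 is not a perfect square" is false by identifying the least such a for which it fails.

A counterexample is any positive integer a such that a² + 17 is a perfect square; we check each in order.
For a = 1, 2, 3, 4, 5, 6, 7 the conclusion holds.
a = 8: 8² + 17 = 81 = 9², a perfect square.
Thus a = 8 disproves the claim, and no smaller a works.

a = 8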